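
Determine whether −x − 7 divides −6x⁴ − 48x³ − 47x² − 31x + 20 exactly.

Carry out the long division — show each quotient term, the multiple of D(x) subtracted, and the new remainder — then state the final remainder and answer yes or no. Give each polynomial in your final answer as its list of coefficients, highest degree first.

R = [-8], so D(x) is not a factor of P(x). no

Step 1: lead(−6x⁴ − 48x³ − 47x² − 31x + 20) ÷ lead(D) = −6x⁴ ÷ −x = 6x³. Subtract (6x³)·D = −6x⁴ − 42x³. Remainder: −6x³ − 47x² − 31x + 20.
Step 2: lead(−6x³ − 47x² − 31x + 20) ÷ lead(D) = −6x³ ÷ −x = 6x². Subtract (6x²)·D = −6x³ − 42x². Remainder: −5x² − 31x + 20.
Step 3: lead(−5x² − 31x + 20) ÷ lead(D) = −5x² ÷ −x = 5x. Subtract (5x)·D = −5x² − 35x. Remainder: 4x + 20.
Step 4: lead(4x + 20) ÷ lead(D) = 4x ÷ −x = −4. Subtract (−4)·D = 4x + 28. Remainder: −8.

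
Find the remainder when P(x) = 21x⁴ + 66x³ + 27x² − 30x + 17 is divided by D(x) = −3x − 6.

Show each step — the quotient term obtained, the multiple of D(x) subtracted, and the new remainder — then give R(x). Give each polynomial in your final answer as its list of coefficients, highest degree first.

Step 1: lead(21x⁴ + 66x³ + 27x² − 30x + 17) ÷ lead(D) = 21x⁴ ÷ −3x = −7x³. Subtract (−7x³)·D = 21x⁴ + 42x³. Remainder: 24x³ + 27x² − 30x + 17.
Step 2: lead(24x³ + 27x² − 30x + 17) ÷ lead(D) = 24x³ ÷ −3x = −8x². Subtract (−8x²)·D = 24x³ + 48x². Remainder: −21x² − 30x + 17.
Step 3: lead(−21x² − 30x + 17) ÷ lead(D) = −21x² ÷ −3x = 7x. Subtract (7x)·D = −21x² − 42x. Remainder: 12x + 17.
Step 4: lead(12x + 17) ÷ lead(D) = 12x ÷ −3x = −4. Subtract (−4)·D = 12x + 24. Remainder: −7.

R = [-7]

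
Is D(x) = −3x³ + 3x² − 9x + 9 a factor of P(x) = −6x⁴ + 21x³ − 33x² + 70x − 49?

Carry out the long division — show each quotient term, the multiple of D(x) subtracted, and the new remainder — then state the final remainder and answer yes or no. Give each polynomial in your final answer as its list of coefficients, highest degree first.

Step 1: lead(−6x⁴ + 21x³ − 33x² + 70x − 49) ÷ lead(D) = −6x⁴ ÷ −3x³ = 2x. Subtract (2x)·D = −6x⁴ + 6x³ − 18x² + 18x. Remainder: 15x³ − 15x² + 52x − 49.
Step 2: lead(15x³ − 15x² + 52x − 49) ÷ lead(D) = 15x³ ÷ −3x³ = −5. Subtract (−5)·D = 15x³ − 15x² + 45x − 45. Remainder: 7x − 4.

R = [7, -4], so D(x) is not a factor of P(x). no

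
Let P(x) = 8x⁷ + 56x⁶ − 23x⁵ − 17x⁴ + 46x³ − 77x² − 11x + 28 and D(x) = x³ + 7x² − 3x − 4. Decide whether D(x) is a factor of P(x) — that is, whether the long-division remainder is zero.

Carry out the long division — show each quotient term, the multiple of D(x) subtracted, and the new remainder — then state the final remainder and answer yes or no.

Step 1: lead(8x⁷ + 56x⁶ − 23x⁵ − 17x⁴ + 46x³ − 77x² − 11x + 28) ÷ lead(D) = 8x⁷ ÷ x³ = 8x⁴. Subtract (8x⁴)·D = 8x⁷ + 56x⁶ − 24x⁵ − 32x⁴. Remainder: x⁵ + 15x⁴ + 46x³ − 77x² − 11x + 28.
Step 2: lead(x⁵ + 15x⁴ + 46x³ − 77x² − 11x + 28) ÷ lead(D) = x⁵ ÷ x³ = x². Subtract (x²)·D = x⁵ + 7x⁴ − 3x³ − 4x². Remainder: 8x⁴ + 49x³ − 73x² − 11x + 28.
Step 3: lead(8x⁴ + 49x³ − 73x² − 11x + 28) ÷ lead(D) = 8x⁴ ÷ x³ = 8x. Subtract (8x)·D = 8x⁴ + 56x³ − 24x² − 32x. Remainder: −7x³ − 49x² + 21x + 28.
Step 4: lead(−7x³ − 49x² + 21x + 28) ÷ lead(D) = −7x³ ÷ x³ = −7. Subtract (−7)·D = −7x³ − 49x² + 21x + 28. Remainder: 0.

R(x) = 0, so D(x) is a factor of P(x). yes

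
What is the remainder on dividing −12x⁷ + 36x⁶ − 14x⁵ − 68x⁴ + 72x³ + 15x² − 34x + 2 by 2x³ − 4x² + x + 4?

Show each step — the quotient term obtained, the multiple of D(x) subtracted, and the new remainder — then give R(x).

Step 1: lead(−12x⁷ + 36x⁶ − 14x⁵ − 68x⁴ + 72x³ + 15x² − 34x + 2) ÷ lead(D) = −12x⁷ ÷ 2x³ = −6x⁴. Subtract (−6x⁴)·D = −12x⁷ + 24x⁶ − 6x⁵ − 24x⁴. Remainder: 12x⁶ − 8x⁵ − 44x⁴ + 72x³ + 15x² − 34x + 2.
Step 2: lead(12x⁶ − 8x⁵ − 44x⁴ + 72x³ + 15x² − 34x + 2) ÷ lead(D) = 12x⁶ ÷ 2x³ = 6x³. Subtract (6x³)·D = 12x⁶ − 24x⁵ + 6x⁴ + 24x³. Remainder: 16x⁵ − 50x⁴ + 48x³ + 15x² − 34x + 2.
Step 3: lead(16x⁵ − 50x⁴ + 48x³ + 15x² − 34x + 2) ÷ lead(D) = 16x⁵ ÷ 2x³ = 8x². Subtract (8x²)·D = 16x⁵ − 32x⁴ + 8x³ + 32x². Remainder: −18x⁴ + 40x³ − 17x² − 34x + 2.
Step 4: lead(−18x⁴ + 40x³ − 17x² − 34x + 2) ÷ lead(D) = −18x⁴ ÷ 2x³ = −9x. Subtract (−9x)·D = −18x⁴ + 36x³ − 9x² − 36x. Remainder: 4x³ − 8x² + 2x + 2.
Step 5: lead(4x³ − 8x² + 2x + 2) ÷ lead(D) = 4x³ ÷ 2x³ = 2. Subtract (2)·D = 4x³ − 8x² + 2x + 8. Remainder: −6.

R(x) = −6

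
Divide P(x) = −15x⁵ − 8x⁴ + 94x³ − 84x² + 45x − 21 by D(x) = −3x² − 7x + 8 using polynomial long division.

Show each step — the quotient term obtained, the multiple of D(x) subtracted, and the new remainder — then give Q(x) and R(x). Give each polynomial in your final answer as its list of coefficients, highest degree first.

Q = [5, -9, 3, -3]; R = [3]

Step 1: lead(−15x⁵ − 8x⁴ + 94x³ − 84x² + 45x − 21) ÷ lead(D) = −15x⁵ ÷ −3x² = 5x³. Subtract (5x³)·D = −15x⁵ − 35x⁴ + 40x³. Remainder: 27x⁴ + 54x³ − 84x² + 45x − 21.
Step 2: lead(27x⁴ + 54x³ − 84x² + 45x − 21) ÷ lead(D) = 27x⁴ ÷ −3x² = −9x². Subtract (−9x²)·D = 27x⁴ + 63x³ − 72x². Remainder: −9x³ − 12x² + 45x − 21.
Step 3: lead(−9x³ − 12x² + 45x − 21) ÷ lead(D) = −9x³ ÷ −3x² = 3x. Subtract (3x)·D = −9x³ − 21x² + 24x. Remainder: 9x² + 21x − 21.
Step 4: lead(9x² + 21x − 21) ÷ lead(D) = 9x² ÷ −3x² = −3. Subtract (−3)·D = 9x² + 21x − 24. Remainder: 3.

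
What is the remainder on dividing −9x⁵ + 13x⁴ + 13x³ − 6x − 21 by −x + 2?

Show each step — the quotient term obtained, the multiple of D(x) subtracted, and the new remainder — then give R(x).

Step 1: lead(−9x⁵ + 13x⁴ + 13x³ − 6x − 21) ÷ lead(D) = −9x⁵ ÷ −x = 9x⁴. Subtract (9x⁴)·D = −9x⁵ + 18x⁴. Remainder: −5x⁴ + 13x³ − 6x − 21.
Step 2: lead(−5x⁴ + 13x³ − 6x − 21) ÷ lead(D) = −5x⁴ ÷ −x = 5x³. Subtract (5x³)·D = −5x⁴ + 10x³. Remainder: 3x³ − 6x − 21.
Step 3: lead(3x³ − 6x − 21) ÷ lead(D) = 3x³ ÷ −x = −3x². Subtract (−3x²)·D = 3x³ − 6x². Remainder: 6x² − 6x − 21.
Step 4: lead(6x² − 6x − 21) ÷ lead(D) = 6x² ÷ −x = −6x. Subtract (−6x)·D = 6x² − 12x. Remainder: 6x − 21.
Step 5: lead(6x − 21) ÷ lead(D) = 6x ÷ −x = −6. Subtract (−6)·D = 6x − 12. Remainder: −9.

R(x) = −9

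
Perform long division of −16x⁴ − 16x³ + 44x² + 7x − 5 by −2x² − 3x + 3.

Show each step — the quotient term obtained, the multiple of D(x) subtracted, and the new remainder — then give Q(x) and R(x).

Step 1: lead(−16x⁴ − 16x³ + 44x² + 7x − 5) ÷ lead(D) = −16x⁴ ÷ −2x² = 8x². Subtract (8x²)·D = −16x⁴ − 24x³ + 24x². Remainder: 8x³ + 20x² + 7x − 5.
Step 2: lead(8x³ + 20x² + 7x − 5) ÷ lead(D) = 8x³ ÷ −2x² = −4x. Subtract (−4x)·D = 8x³ + 12x² − 12x. Remainder: 8x² + 19x − 5.
Step 3: lead(8x² + 19x − 5) ÷ lead(D) = 8x² ÷ −2x² = −4. Subtract (−4)·D = 8x² + 12x − 12. Remainder: 7x + 7.

Q(x) = 8x² − 4x − 4; R(x) = 7x + 7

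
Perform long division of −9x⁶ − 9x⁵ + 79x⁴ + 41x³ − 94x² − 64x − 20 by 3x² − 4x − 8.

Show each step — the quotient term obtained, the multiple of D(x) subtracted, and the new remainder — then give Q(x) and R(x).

Q(x) = −3x⁴ − 7x³ + 9x² + 7x + 2; R(x) = −4

Step 1: lead(−9x⁶ − 9x⁵ + 79x⁴ + 41x³ − 94x² − 64x − 20) ÷ lead(D) = −9x⁶ ÷ 3x² = −3x⁴. Subtract (−3x⁴)·D = −9x⁶ + 12x⁵ + 24x⁴. Remainder: −21x⁵ + 55x⁴ + 41x³ − 94x² − 64x − 20.
Step 2: lead(−21x⁵ + 55x⁴ + 41x³ − 94x² − 64x − 20) ÷ lead(D) = −21x⁵ ÷ 3x² = −7x³. Subtract (−7x³)·D = −21x⁵ + 28x⁴ + 56x³. Remainder: 27x⁴ − 15x³ − 94x² − 64x − 20.
Step 3: lead(27x⁴ − 15x³ − 94x² − 64x − 20) ÷ lead(D) = 27x⁴ ÷ 3x² = 9x². Subtract (9x²)·D = 27x⁴ − 36x³ − 72x². Remainder: 21x³ − 22x² − 64x − 20.
Step 4: lead(21x³ − 22x² − 64x − 20) ÷ lead(D) = 21x³ ÷ 3x² = 7x. Subtract (7x)·D = 21x³ − 28x² − 56x. Remainder: 6x² − 8x − 20.
Step 5: lead(6x² − 8x − 20) ÷ lead(D) = 6x² ÷ 3x² = 2. Subtract (2)·D = 6x² − 8x − 16. Remainder: −4.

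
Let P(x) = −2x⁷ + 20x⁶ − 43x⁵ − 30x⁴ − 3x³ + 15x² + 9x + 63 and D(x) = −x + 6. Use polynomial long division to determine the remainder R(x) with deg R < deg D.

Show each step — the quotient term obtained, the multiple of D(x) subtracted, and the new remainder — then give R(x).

Step 1: lead(−2x⁷ + 20x⁶ − 43x⁵ − 30x⁴ − 3x³ + 15x² + 9x + 63) ÷ lead(D) = −2x⁷ ÷ −x = 2x⁶. Subtract (2x⁶)·D = −2x⁷ + 12x⁶. Remainder: 8x⁶ − 43x⁵ − 30x⁴ − 3x³ + 15x² + 9x + 63.
Step 2: lead(8x⁶ − 43x⁵ − 30x⁴ − 3x³ + 15x² + 9x + 63) ÷ lead(D) = 8x⁶ ÷ −x = −8x⁵. Subtract (−8x⁵)·D = 8x⁶ − 48x⁵. Remainder: 5x⁵ − 30x⁴ − 3x³ + 15x² + 9x + 63.
Step 3: lead(5x⁵ − 30x⁴ − 3x³ + 15x² + 9x + 63) ÷ lead(D) = 5x⁵ ÷ −x = −5x⁴. Subtract (−5x⁴)·D = 5x⁵ − 30x⁴. Remainder: −3x³ + 15x² + 9x + 63.
Step 4: lead(−3x³ + 15x² + 9x + 63) ÷ lead(D) = −3x³ ÷ −x = 3x². Subtract (3x²)·D = −3x³ + 18x². Remainder: −3x² + 9x + 63.
Step 5: lead(−3x² + 9x + 63) ÷ lead(D) = −3x² ÷ −x = 3x. Subtract (3x)·D = −3x² + 18x. Remainder: −9x + 63.
Step 6: lead(−9x + 63) ÷ lead(D) = −9x ÷ −x = 9. Subtract (9)·D = −9x + 54. Remainder: 9.

R(x) = 9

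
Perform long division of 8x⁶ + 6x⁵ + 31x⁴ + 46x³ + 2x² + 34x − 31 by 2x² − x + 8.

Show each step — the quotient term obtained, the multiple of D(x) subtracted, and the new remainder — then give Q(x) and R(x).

Q(x) = 4x⁴ + 5x³ + 2x² + 4x − 5; R(x) = −3x + 9

Step 1: lead(8x⁶ + 6x⁵ + 31x⁴ + 46x³ + 2x² + 34x − 31) ÷ lead(D) = 8x⁶ ÷ 2x² = 4x⁴. Subtract (4x⁴)·D = 8x⁶ − 4x⁵ + 32x⁴. Remainder: 10x⁵ − x⁴ + 46x³ + 2x² + 34x − 31.
Step 2: lead(10x⁵ − x⁴ + 46x³ + 2x² + 34x − 31) ÷ lead(D) = 10x⁵ ÷ 2x² = 5x³. Subtract (5x³)·D = 10x⁵ − 5x⁴ + 40x³. Remainder: 4x⁴ + 6x³ + 2x² + 34x − 31.
Step 3: lead(4x⁴ + 6x³ + 2x² + 34x − 31) ÷ lead(D) = 4x⁴ ÷ 2x² = 2x². Subtract (2x²)·D = 4x⁴ − 2x³ + 16x². Remainder: 8x³ − 14x² + 34x − 31.
Step 4: lead(8x³ − 14x² + 34x − 31) ÷ lead(D) = 8x³ ÷ 2x² = 4x. Subtract (4x)·D = 8x³ − 4x² + 32x. Remainder: −10x² + 2x − 31.
Step 5: lead(−10x² + 2x − 31) ÷ lead(D) = −10x² ÷ 2x² = −5. Subtract (−5)·D = −10x² + 5x − 40. Remainder: −3x + 9.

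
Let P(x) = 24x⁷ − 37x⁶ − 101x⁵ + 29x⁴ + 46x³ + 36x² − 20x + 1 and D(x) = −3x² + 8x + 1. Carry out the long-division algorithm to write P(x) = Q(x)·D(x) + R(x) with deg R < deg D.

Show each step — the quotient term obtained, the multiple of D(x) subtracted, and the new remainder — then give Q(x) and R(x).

Step 1: lead(24x⁷ − 37x⁶ − 101x⁵ + 29x⁴ + 46x³ + 36x² − 20x + 1) ÷ lead(D) = 24x⁷ ÷ −3x² = −8x⁵. Subtract (−8x⁵)·D = 24x⁷ − 64x⁶ − 8x⁵. Remainder: 27x⁶ − 93x⁵ + 29x⁴ + 46x³ + 36x² − 20x + 1.
Step 2: lead(27x⁶ − 93x⁵ + 29x⁴ + 46x³ + 36x² − 20x + 1) ÷ lead(D) = 27x⁶ ÷ −3x² = −9x⁴. Subtract (−9x⁴)·D = 27x⁶ − 72x⁵ − 9x⁴. Remainder: −21x⁵ + 38x⁴ + 46x³ + 36x² − 20x + 1.
Step 3: lead(−21x⁵ + 38x⁴ + 46x³ + 36x² − 20x + 1) ÷ lead(D) = −21x⁵ ÷ −3x² = 7x³. Subtract (7x³)·D = −21x⁵ + 56x⁴ + 7x³. Remainder: −18x⁴ + 39x³ + 36x² − 20x + 1.
Step 4: lead(−18x⁴ + 39x³ + 36x² − 20x + 1) ÷ lead(D) = −18x⁴ ÷ −3x² = 6x². Subtract (6x²)·D = −18x⁴ + 48x³ + 6x². Remainder: −9x³ + 30x² − 20x + 1.
Step 5: lead(−9x³ + 30x² − 20x + 1) ÷ lead(D) = −9x³ ÷ −3x² = 3x. Subtract (3x)·D = −9x³ + 24x² + 3x. Remainder: 6x² − 23x + 1.
Step 6: lead(6x² − 23x + 1) ÷ lead(D) = 6x² ÷ −3x² = −2. Subtract (−2)·D = 6x² − 16x − 2. Remainder: −7x + 3.

Q(x) = −8x⁵ − 9x⁴ + 7x³ + 6x² + 3x − 2; R(x) = −7x + 3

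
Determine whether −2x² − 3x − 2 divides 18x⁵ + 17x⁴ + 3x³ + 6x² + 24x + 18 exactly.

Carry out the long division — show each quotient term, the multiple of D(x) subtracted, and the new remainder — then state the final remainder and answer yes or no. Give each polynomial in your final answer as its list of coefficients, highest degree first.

R = [2], so D(x) is not a factor of P(x). no

Step 1: lead(18x⁵ + 17x⁴ + 3x³ + 6x² + 24x + 18) ÷ lead(D) = 18x⁵ ÷ −2x² = −9x³. Subtract (−9x³)·D = 18x⁵ + 27x⁴ + 18x³. Remainder: −10x⁴ − 15x³ + 6x² + 24x + 18.
Step 2: lead(−10x⁴ − 15x³ + 6x² + 24x + 18) ÷ lead(D) = −10x⁴ ÷ −2x² = 5x². Subtract (5x²)·D = −10x⁴ − 15x³ − 10x². Remainder: 16x² + 24x + 18.
Step 3: lead(16x² + 24x + 18) ÷ lead(D) = 16x² ÷ −2x² = −8. Subtract (−8)·D = 16x² + 24x + 16. Remainder: 2.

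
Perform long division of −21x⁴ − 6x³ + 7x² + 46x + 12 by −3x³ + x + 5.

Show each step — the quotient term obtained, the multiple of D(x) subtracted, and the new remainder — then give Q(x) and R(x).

Step 1: lead(−21x⁴ − 6x³ + 7x² + 46x + 12) ÷ lead(D) = −21x⁴ ÷ −3x³ = 7x. Subtract (7x)·D = −21x⁴ + 7x² + 35x. Remainder: −6x³ + 11x + 12.
Step 2: lead(−6x³ + 11x + 12) ÷ lead(D) = −6x³ ÷ −3x³ = 2. Subtract (2)·D = −6x³ + 2x + 10. Remainder: 9x + 2.

Q(x) = 7x + 2; R(x) = 9x + 2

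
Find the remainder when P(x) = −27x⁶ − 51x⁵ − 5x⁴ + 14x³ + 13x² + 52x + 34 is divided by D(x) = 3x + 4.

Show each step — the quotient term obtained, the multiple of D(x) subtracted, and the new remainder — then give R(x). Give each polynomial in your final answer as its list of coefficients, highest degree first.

Step 1: lead(−27x⁶ − 51x⁵ − 5x⁴ + 14x³ + 13x² + 52x + 34) ÷ lead(D) = −27x⁶ ÷ 3x = −9x⁵. Subtract (−9x⁵)·D = −27x⁶ − 36x⁵. Remainder: −15x⁵ − 5x⁴ + 14x³ + 13x² + 52x + 34.
Step 2: lead(−15x⁵ − 5x⁴ + 14x³ + 13x² + 52x + 34) ÷ lead(D) = −15x⁵ ÷ 3x = −5x⁴. Subtract (−5x⁴)·D = −15x⁵ − 20x⁴. Remainder: 15x⁴ + 14x³ + 13x² + 52x + 34.
Step 3: lead(15x⁴ + 14x³ + 13x² + 52x + 34) ÷ lead(D) = 15x⁴ ÷ 3x = 5x³. Subtract (5x³)·D = 15x⁴ + 20x³. Remainder: −6x³ + 13x² + 52x + 34.
Step 4: lead(−6x³ + 13x² + 52x + 34) ÷ lead(D) = −6x³ ÷ 3x = −2x². Subtract (−2x²)·D = −6x³ − 8x². Remainder: 21x² + 52x + 34.
Step 5: lead(21x² + 52x + 34) ÷ lead(D) = 21x² ÷ 3x = 7x. Subtract (7x)·D = 21x² + 28x. Remainder: 24x + 34.
Step 6: lead(24x + 34) ÷ lead(D) = 24x ÷ 3x = 8. Subtract (8)·D = 24x + 32. Remainder: 2.

R = [2]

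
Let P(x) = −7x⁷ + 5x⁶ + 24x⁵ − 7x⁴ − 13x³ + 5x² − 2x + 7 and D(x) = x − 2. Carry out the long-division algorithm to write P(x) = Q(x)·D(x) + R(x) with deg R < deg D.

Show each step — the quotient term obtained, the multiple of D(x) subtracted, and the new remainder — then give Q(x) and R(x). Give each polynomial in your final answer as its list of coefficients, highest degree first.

Q = [-7, -9, 6, 5, -3, -1, -4]; R = [-1]

Step 1: lead(−7x⁷ + 5x⁶ + 24x⁵ − 7x⁴ − 13x³ + 5x² − 2x + 7) ÷ lead(D) = −7x⁷ ÷ x = −7x⁶. Subtract (−7x⁶)·D = −7x⁷ + 14x⁶. Remainder: −9x⁶ + 24x⁵ − 7x⁴ − 13x³ + 5x² − 2x + 7.
Step 2: lead(−9x⁶ + 24x⁵ − 7x⁴ − 13x³ + 5x² − 2x + 7) ÷ lead(D) = −9x⁶ ÷ x = −9x⁵. Subtract (−9x⁵)·D = −9x⁶ + 18x⁵. Remainder: 6x⁵ − 7x⁴ − 13x³ + 5x² − 2x + 7.
Step 3: lead(6x⁵ − 7x⁴ − 13x³ + 5x² − 2x + 7) ÷ lead(D) = 6x⁵ ÷ x = 6x⁴. Subtract (6x⁴)·D = 6x⁵ − 12x⁴. Remainder: 5x⁴ − 13x³ + 5x² − 2x + 7.
Step 4: lead(5x⁴ − 13x³ + 5x² − 2x + 7) ÷ lead(D) = 5x⁴ ÷ x = 5x³. Subtract (5x³)·D = 5x⁴ − 10x³. Remainder: −3x³ + 5x² − 2x + 7.
Step 5: lead(−3x³ + 5x² − 2x + 7) ÷ lead(D) = −3x³ ÷ x = −3x². Subtract (−3x²)·D = −3x³ + 6x². Remainder: −x² − 2x + 7.
Step 6: lead(−x² − 2x + 7) ÷ lead(D) = −x² ÷ x = −x. Subtract (−x)·D = −x² + 2x. Remainder: −4x + 7.
Step 7: lead(−4x + 7) ÷ lead(D) = −4x ÷ x = −4. Subtract (−4)·D = −4x + 8. Remainder: −1.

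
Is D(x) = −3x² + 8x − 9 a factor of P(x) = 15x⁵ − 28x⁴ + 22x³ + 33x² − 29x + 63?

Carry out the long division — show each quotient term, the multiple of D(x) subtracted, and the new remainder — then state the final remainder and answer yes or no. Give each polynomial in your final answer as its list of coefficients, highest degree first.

Step 1: lead(15x⁵ − 28x⁴ + 22x³ + 33x² − 29x + 63) ÷ lead(D) = 15x⁵ ÷ −3x² = −5x³. Subtract (−5x³)·D = 15x⁵ − 40x⁴ + 45x³. Remainder: 12x⁴ − 23x³ + 33x² − 29x + 63.
Step 2: lead(12x⁴ − 23x³ + 33x² − 29x + 63) ÷ lead(D) = 12x⁴ ÷ −3x² = −4x². Subtract (−4x²)·D = 12x⁴ − 32x³ + 36x². Remainder: 9x³ − 3x² − 29x + 63.
Step 3: lead(9x³ − 3x² − 29x + 63) ÷ lead(D) = 9x³ ÷ −3x² = −3x. Subtract (−3x)·D = 9x³ − 24x² + 27x. Remainder: 21x² − 56x + 63.
Step 4: lead(21x² − 56x + 63) ÷ lead(D) = 21x² ÷ −3x² = −7. Subtract (−7)·D = 21x² − 56x + 63. Remainder: 0.

R = [0], so D(x) is a factor of P(x). yes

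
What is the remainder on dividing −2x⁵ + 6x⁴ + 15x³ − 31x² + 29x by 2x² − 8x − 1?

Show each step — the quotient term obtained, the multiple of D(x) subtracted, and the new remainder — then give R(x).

Step 1: lead(−2x⁵ + 6x⁴ + 15x³ − 31x² + 29x) ÷ lead(D) = −2x⁵ ÷ 2x² = −x³. Subtract (−x³)·D = −2x⁵ + 8x⁴ + x³. Remainder: −2x⁴ + 14x³ − 31x² + 29x.
Step 2: lead(−2x⁴ + 14x³ − 31x² + 29x) ÷ lead(D) = −2x⁴ ÷ 2x² = −x². Subtract (−x²)·D = −2x⁴ + 8x³ + x². Remainder: 6x³ − 32x² + 29x.
Step 3: lead(6x³ − 32x² + 29x) ÷ lead(D) = 6x³ ÷ 2x² = 3x. Subtract (3x)·D = 6x³ − 24x² − 3x. Remainder: −8x² + 32x.
Step 4: lead(−8x² + 32x) ÷ lead(D) = −8x² ÷ 2x² = −4. Subtract (−4)·D = −8x² + 32x + 4. Remainder: −4.

R(x) = −4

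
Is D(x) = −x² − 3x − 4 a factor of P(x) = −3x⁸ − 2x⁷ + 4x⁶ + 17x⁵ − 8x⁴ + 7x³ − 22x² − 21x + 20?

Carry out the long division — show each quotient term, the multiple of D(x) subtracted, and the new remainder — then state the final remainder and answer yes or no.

R(x) = 0, so D(x) is a factor of P(x). yes

Step 1: lead(−3x⁸ − 2x⁷ + 4x⁶ + 17x⁵ − 8x⁴ + 7x³ − 22x² − 21x + 20) ÷ lead(D) = −3x⁸ ÷ −x² = 3x⁶. Subtract (3x⁶)·D = −3x⁸ − 9x⁷ − 12x⁶. Remainder: 7x⁷ + 16x⁶ + 17x⁵ − 8x⁴ + 7x³ − 22x² − 21x + 20.
Step 2: lead(7x⁷ + 16x⁶ + 17x⁵ − 8x⁴ + 7x³ − 22x² − 21x + 20) ÷ lead(D) = 7x⁷ ÷ −x² = −7x⁵. Subtract (−7x⁵)·D = 7x⁷ + 21x⁶ + 28x⁵. Remainder: −5x⁶ − 11x⁵ − 8x⁴ + 7x³ − 22x² − 21x + 20.
Step 3: lead(−5x⁶ − 11x⁵ − 8x⁴ + 7x³ − 22x² − 21x + 20) ÷ lead(D) = −5x⁶ ÷ −x² = 5x⁴. Subtract (5x⁴)·D = −5x⁶ − 15x⁵ − 20x⁴. Remainder: 4x⁵ + 12x⁴ + 7x³ − 22x² − 21x + 20.
Step 4: lead(4x⁵ + 12x⁴ + 7x³ − 22x² − 21x + 20) ÷ lead(D) = 4x⁵ ÷ −x² = −4x³. Subtract (−4x³)·D = 4x⁵ + 12x⁴ + 16x³. Remainder: −9x³ − 22x² − 21x + 20.
Step 5: lead(−9x³ − 22x² − 21x + 20) ÷ lead(D) = −9x³ ÷ −x² = 9x. Subtract (9x)·D = −9x³ − 27x² − 36x. Remainder: 5x² + 15x + 20.
Step 6: lead(5x² + 15x + 20) ÷ lead(D) = 5x² ÷ −x² = −5. Subtract (−5)·D = 5x² + 15x + 20. Remainder: 0.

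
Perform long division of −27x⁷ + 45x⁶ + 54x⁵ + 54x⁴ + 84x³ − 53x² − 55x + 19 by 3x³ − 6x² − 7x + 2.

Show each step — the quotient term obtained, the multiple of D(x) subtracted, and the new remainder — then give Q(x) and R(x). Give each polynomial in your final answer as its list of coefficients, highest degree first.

Q = [-9, -3, -9, -1, 7]; R = [-4, 5]

Step 1: lead(−27x⁷ + 45x⁶ + 54x⁵ + 54x⁴ + 84x³ − 53x² − 55x + 19) ÷ lead(D) = −27x⁷ ÷ 3x³ = −9x⁴. Subtract (−9x⁴)·D = −27x⁷ + 54x⁶ + 63x⁵ − 18x⁴. Remainder: −9x⁶ − 9x⁵ + 72x⁴ + 84x³ − 53x² − 55x + 19.
Step 2: lead(−9x⁶ − 9x⁵ + 72x⁴ + 84x³ − 53x² − 55x + 19) ÷ lead(D) = −9x⁶ ÷ 3x³ = −3x³. Subtract (−3x³)·D = −9x⁶ + 18x⁵ + 21x⁴ − 6x³. Remainder: −27x⁵ + 51x⁴ + 90x³ − 53x² − 55x + 19.
Step 3: lead(−27x⁵ + 51x⁴ + 90x³ − 53x² − 55x + 19) ÷ lead(D) = −27x⁵ ÷ 3x³ = −9x². Subtract (−9x²)·D = −27x⁵ + 54x⁴ + 63x³ − 18x². Remainder: −3x⁴ + 27x³ − 35x² − 55x + 19.
Step 4: lead(−3x⁴ + 27x³ − 35x² − 55x + 19) ÷ lead(D) = −3x⁴ ÷ 3x³ = −x. Subtract (−x)·D = −3x⁴ + 6x³ + 7x² − 2x. Remainder: 21x³ − 42x² − 53x + 19.
Step 5: lead(21x³ − 42x² − 53x + 19) ÷ lead(D) = 21x³ ÷ 3x³ = 7. Subtract (7)·D = 21x³ − 42x² − 49x + 14. Remainder: −4x + 5.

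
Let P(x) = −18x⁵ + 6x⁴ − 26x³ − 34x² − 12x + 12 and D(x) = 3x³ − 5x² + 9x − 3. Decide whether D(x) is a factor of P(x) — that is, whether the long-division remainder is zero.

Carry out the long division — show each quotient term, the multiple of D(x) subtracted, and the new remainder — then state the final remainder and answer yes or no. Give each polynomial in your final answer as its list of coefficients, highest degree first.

Step 1: lead(−18x⁵ + 6x⁴ − 26x³ − 34x² − 12x + 12) ÷ lead(D) = −18x⁵ ÷ 3x³ = −6x². Subtract (−6x²)·D = −18x⁵ + 30x⁴ − 54x³ + 18x². Remainder: −24x⁴ + 28x³ − 52x² − 12x + 12.
Step 2: lead(−24x⁴ + 28x³ − 52x² − 12x + 12) ÷ lead(D) = −24x⁴ ÷ 3x³ = −8x. Subtract (−8x)·D = −24x⁴ + 40x³ − 72x² + 24x. Remainder: −12x³ + 20x² − 36x + 12.
Step 3: lead(−12x³ + 20x² − 36x + 12) ÷ lead(D) = −12x³ ÷ 3x³ = −4. Subtract (−4)·D = −12x³ + 20x² − 36x + 12. Remainder: 0.

R = [0], so D(x) is a factor of P(x). yes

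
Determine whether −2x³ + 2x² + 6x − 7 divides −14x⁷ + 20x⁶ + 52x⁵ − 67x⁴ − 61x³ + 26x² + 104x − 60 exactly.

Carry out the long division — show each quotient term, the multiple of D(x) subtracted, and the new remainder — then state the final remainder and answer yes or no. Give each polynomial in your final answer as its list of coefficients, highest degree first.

R = [-6, 3], so D(x) is not a factor of P(x). no

Step 1: lead(−14x⁷ + 20x⁶ + 52x⁵ − 67x⁴ − 61x³ + 26x² + 104x − 60) ÷ lead(D) = −14x⁷ ÷ −2x³ = 7x⁴. Subtract (7x⁴)·D = −14x⁷ + 14x⁶ + 42x⁵ − 49x⁴. Remainder: 6x⁶ + 10x⁵ − 18x⁴ − 61x³ + 26x² + 104x − 60.
Step 2: lead(6x⁶ + 10x⁵ − 18x⁴ − 61x³ + 26x² + 104x − 60) ÷ lead(D) = 6x⁶ ÷ −2x³ = −3x³. Subtract (−3x³)·D = 6x⁶ − 6x⁵ − 18x⁴ + 21x³. Remainder: 16x⁵ − 82x³ + 26x² + 104x − 60.
Step 3: lead(16x⁵ − 82x³ + 26x² + 104x − 60) ÷ lead(D) = 16x⁵ ÷ −2x³ = −8x². Subtract (−8x²)·D = 16x⁵ − 16x⁴ − 48x³ + 56x². Remainder: 16x⁴ − 34x³ − 30x² + 104x − 60.
Step 4: lead(16x⁴ − 34x³ − 30x² + 104x − 60) ÷ lead(D) = 16x⁴ ÷ −2x³ = −8x. Subtract (−8x)·D = 16x⁴ − 16x³ − 48x² + 56x. Remainder: −18x³ + 18x² + 48x − 60.
Step 5: lead(−18x³ + 18x² + 48x − 60) ÷ lead(D) = −18x³ ÷ −2x³ = 9. Subtract (9)·D = −18x³ + 18x² + 54x − 63. Remainder: −6x + 3.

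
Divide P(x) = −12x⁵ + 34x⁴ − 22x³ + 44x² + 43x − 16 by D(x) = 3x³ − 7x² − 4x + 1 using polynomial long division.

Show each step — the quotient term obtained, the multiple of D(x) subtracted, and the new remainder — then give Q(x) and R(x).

Step 1: lead(−12x⁵ + 34x⁴ − 22x³ + 44x² + 43x − 16) ÷ lead(D) = −12x⁵ ÷ 3x³ = −4x². Subtract (−4x²)·D = −12x⁵ + 28x⁴ + 16x³ − 4x². Remainder: 6x⁴ − 38x³ + 48x² + 43x − 16.
Step 2: lead(6x⁴ − 38x³ + 48x² + 43x − 16) ÷ lead(D) = 6x⁴ ÷ 3x³ = 2x. Subtract (2x)·D = 6x⁴ − 14x³ − 8x² + 2x. Remainder: −24x³ + 56x² + 41x − 16.
Step 3: lead(−24x³ + 56x² + 41x − 16) ÷ lead(D) = −24x³ ÷ 3x³ = −8. Subtract (−8)·D = −24x³ + 56x² + 32x − 8. Remainder: 9x − 8.

Q(x) = −4x² + 2x − 8; R(x) = 9x − 8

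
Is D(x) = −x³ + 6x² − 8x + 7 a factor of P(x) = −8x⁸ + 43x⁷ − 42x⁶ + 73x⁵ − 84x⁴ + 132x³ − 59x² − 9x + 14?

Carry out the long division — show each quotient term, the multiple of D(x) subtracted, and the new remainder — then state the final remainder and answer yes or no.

R(x) = 0, so D(x) is a factor of P(x). yes

Step 1: lead(−8x⁸ + 43x⁷ − 42x⁶ + 73x⁵ − 84x⁴ + 132x³ − 59x² − 9x + 14) ÷ lead(D) = −8x⁸ ÷ −x³ = 8x⁵. Subtract (8x⁵)·D = −8x⁸ + 48x⁷ − 64x⁶ + 56x⁵. Remainder: −5x⁷ + 22x⁶ + 17x⁵ − 84x⁴ + 132x³ − 59x² − 9x + 14.
Step 2: lead(−5x⁷ + 22x⁶ + 17x⁵ − 84x⁴ + 132x³ − 59x² − 9x + 14) ÷ lead(D) = −5x⁷ ÷ −x³ = 5x⁴. Subtract (5x⁴)·D = −5x⁷ + 30x⁶ − 40x⁵ + 35x⁴. Remainder: −8x⁶ + 57x⁵ − 119x⁴ + 132x³ − 59x² − 9x + 14.
Step 3: lead(−8x⁶ + 57x⁵ − 119x⁴ + 132x³ − 59x² − 9x + 14) ÷ lead(D) = −8x⁶ ÷ −x³ = 8x³. Subtract (8x³)·D = −8x⁶ + 48x⁵ − 64x⁴ + 56x³. Remainder: 9x⁵ − 55x⁴ + 76x³ − 59x² − 9x + 14.
Step 4: lead(9x⁵ − 55x⁴ + 76x³ − 59x² − 9x + 14) ÷ lead(D) = 9x⁵ ÷ −x³ = −9x². Subtract (−9x²)·D = 9x⁵ − 54x⁴ + 72x³ − 63x². Remainder: −x⁴ + 4x³ + 4x² − 9x + 14.
Step 5: lead(−x⁴ + 4x³ + 4x² − 9x + 14) ÷ lead(D) = −x⁴ ÷ −x³ = x. Subtract (x)·D = −x⁴ + 6x³ − 8x² + 7x. Remainder: −2x³ + 12x² − 16x + 14.
Step 6: lead(−2x³ + 12x² − 16x + 14) ÷ lead(D) = −2x³ ÷ −x³ = 2. Subtract (2)·D = −2x³ + 12x² − 16x + 14. Remainder: 0.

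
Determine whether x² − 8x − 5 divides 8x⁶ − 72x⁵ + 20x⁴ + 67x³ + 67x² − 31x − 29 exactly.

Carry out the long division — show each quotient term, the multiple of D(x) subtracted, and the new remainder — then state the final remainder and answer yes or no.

R(x) = 6, so D(x) is not a factor of P(x). no

Step 1: lead(8x⁶ − 72x⁵ + 20x⁴ + 67x³ + 67x² − 31x − 29) ÷ lead(D) = 8x⁶ ÷ x² = 8x⁴. Subtract (8x⁴)·D = 8x⁶ − 64x⁵ − 40x⁴. Remainder: −8x⁵ + 60x⁴ + 67x³ + 67x² − 31x − 29.
Step 2: lead(−8x⁵ + 60x⁴ + 67x³ + 67x² − 31x − 29) ÷ lead(D) = −8x⁵ ÷ x² = −8x³. Subtract (−8x³)·D = −8x⁵ + 64x⁴ + 40x³. Remainder: −4x⁴ + 27x³ + 67x² − 31x − 29.
Step 3: lead(−4x⁴ + 27x³ + 67x² − 31x − 29) ÷ lead(D) = −4x⁴ ÷ x² = −4x². Subtract (−4x²)·D = −4x⁴ + 32x³ + 20x². Remainder: −5x³ + 47x² − 31x − 29.
Step 4: lead(−5x³ + 47x² − 31x − 29) ÷ lead(D) = −5x³ ÷ x² = −5x. Subtract (−5x)·D = −5x³ + 40x² + 25x. Remainder: 7x² − 56x − 29.
Step 5: lead(7x² − 56x − 29) ÷ lead(D) = 7x² ÷ x² = 7. Subtract (7)·D = 7x² − 56x − 35. Remainder: 6.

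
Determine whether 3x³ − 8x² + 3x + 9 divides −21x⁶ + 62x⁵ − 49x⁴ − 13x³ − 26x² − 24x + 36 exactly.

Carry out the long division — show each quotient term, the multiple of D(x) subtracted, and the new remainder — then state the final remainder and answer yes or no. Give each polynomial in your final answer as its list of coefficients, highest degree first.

R = [0], so D(x) is a factor of P(x). yes

Step 1: lead(−21x⁶ + 62x⁵ − 49x⁴ − 13x³ − 26x² − 24x + 36) ÷ lead(D) = −21x⁶ ÷ 3x³ = −7x³. Subtract (−7x³)·D = −21x⁶ + 56x⁵ − 21x⁴ − 63x³. Remainder: 6x⁵ − 28x⁴ + 50x³ − 26x² − 24x + 36.
Step 2: lead(6x⁵ − 28x⁴ + 50x³ − 26x² − 24x + 36) ÷ lead(D) = 6x⁵ ÷ 3x³ = 2x². Subtract (2x²)·D = 6x⁵ − 16x⁴ + 6x³ + 18x². Remainder: −12x⁴ + 44x³ − 44x² − 24x + 36.
Step 3: lead(−12x⁴ + 44x³ − 44x² − 24x + 36) ÷ lead(D) = −12x⁴ ÷ 3x³ = −4x. Subtract (−4x)·D = −12x⁴ + 32x³ − 12x² − 36x. Remainder: 12x³ − 32x² + 12x + 36.
Step 4: lead(12x³ − 32x² + 12x + 36) ÷ lead(D) = 12x³ ÷ 3x³ = 4. Subtract (4)·D = 12x³ − 32x² + 12x + 36. Remainder: 0.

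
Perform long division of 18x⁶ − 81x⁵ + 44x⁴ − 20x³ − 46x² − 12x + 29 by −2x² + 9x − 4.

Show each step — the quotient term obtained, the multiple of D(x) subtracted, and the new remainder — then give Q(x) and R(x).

Step 1: lead(18x⁶ − 81x⁵ + 44x⁴ − 20x³ − 46x² − 12x + 29) ÷ lead(D) = 18x⁶ ÷ −2x² = −9x⁴. Subtract (−9x⁴)·D = 18x⁶ − 81x⁵ + 36x⁴. Remainder: 8x⁴ − 20x³ − 46x² − 12x + 29.
Step 2: lead(8x⁴ − 20x³ − 46x² − 12x + 29) ÷ lead(D) = 8x⁴ ÷ −2x² = −4x². Subtract (−4x²)·D = 8x⁴ − 36x³ + 16x². Remainder: 16x³ − 62x² − 12x + 29.
Step 3: lead(16x³ − 62x² − 12x + 29) ÷ lead(D) = 16x³ ÷ −2x² = −8x. Subtract (−8x)·D = 16x³ − 72x² + 32x. Remainder: 10x² − 44x + 29.
Step 4: lead(10x² − 44x + 29) ÷ lead(D) = 10x² ÷ −2x² = −5. Subtract (−5)·D = 10x² − 45x + 20. Remainder: x + 9.

Q(x) = −9x⁴ − 4x² − 8x − 5; R(x) = x + 9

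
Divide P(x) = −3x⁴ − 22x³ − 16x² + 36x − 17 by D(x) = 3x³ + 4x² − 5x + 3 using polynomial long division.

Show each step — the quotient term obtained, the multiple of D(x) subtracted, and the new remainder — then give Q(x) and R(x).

Q(x) = −x − 6; R(x) = 3x² + 9x + 1

Step 1: lead(−3x⁴ − 22x³ − 16x² + 36x − 17) ÷ lead(D) = −3x⁴ ÷ 3x³ = −x. Subtract (−x)·D = −3x⁴ − 4x³ + 5x² − 3x. Remainder: −18x³ − 21x² + 39x − 17.
Step 2: lead(−18x³ − 21x² + 39x − 17) ÷ lead(D) = −18x³ ÷ 3x³ = −6. Subtract (−6)·D = −18x³ − 24x² + 30x − 18. Remainder: 3x² + 9x + 1.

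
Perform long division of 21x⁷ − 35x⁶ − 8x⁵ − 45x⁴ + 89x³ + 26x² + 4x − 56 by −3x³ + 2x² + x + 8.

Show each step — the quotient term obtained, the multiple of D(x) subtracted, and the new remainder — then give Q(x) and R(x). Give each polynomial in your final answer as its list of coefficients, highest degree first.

Q = [-7, 7, 5, 2, -8]; R = [-4, 8]

Step 1: lead(21x⁷ − 35x⁶ − 8x⁵ − 45x⁴ + 89x³ + 26x² + 4x − 56) ÷ lead(D) = 21x⁷ ÷ −3x³ = −7x⁴. Subtract (−7x⁴)·D = 21x⁷ − 14x⁶ − 7x⁵ − 56x⁴. Remainder: −21x⁶ − x⁵ + 11x⁴ + 89x³ + 26x² + 4x − 56.
Step 2: lead(−21x⁶ − x⁵ + 11x⁴ + 89x³ + 26x² + 4x − 56) ÷ lead(D) = −21x⁶ ÷ −3x³ = 7x³. Subtract (7x³)·D = −21x⁶ + 14x⁵ + 7x⁴ + 56x³. Remainder: −15x⁵ + 4x⁴ + 33x³ + 26x² + 4x − 56.
Step 3: lead(−15x⁵ + 4x⁴ + 33x³ + 26x² + 4x − 56) ÷ lead(D) = −15x⁵ ÷ −3x³ = 5x². Subtract (5x²)·D = −15x⁵ + 10x⁴ + 5x³ + 40x². Remainder: −6x⁴ + 28x³ − 14x² + 4x − 56.
Step 4: lead(−6x⁴ + 28x³ − 14x² + 4x − 56) ÷ lead(D) = −6x⁴ ÷ −3x³ = 2x. Subtract (2x)·D = −6x⁴ + 4x³ + 2x² + 16x. Remainder: 24x³ − 16x² − 12x − 56.
Step 5: lead(24x³ − 16x² − 12x − 56) ÷ lead(D) = 24x³ ÷ −3x³ = −8. Subtract (−8)·D = 24x³ − 16x² − 8x − 64. Remainder: −4x + 8.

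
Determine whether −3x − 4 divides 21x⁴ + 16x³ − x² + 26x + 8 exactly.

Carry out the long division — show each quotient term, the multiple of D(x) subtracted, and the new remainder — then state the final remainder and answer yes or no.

Step 1: lead(21x⁴ + 16x³ − x² + 26x + 8) ÷ lead(D) = 21x⁴ ÷ −3x = −7x³. Subtract (−7x³)·D = 21x⁴ + 28x³. Remainder: −12x³ − x² + 26x + 8.
Step 2: lead(−12x³ − x² + 26x + 8) ÷ lead(D) = −12x³ ÷ −3x = 4x². Subtract (4x²)·D = −12x³ − 16x². Remainder: 15x² + 26x + 8.
Step 3: lead(15x² + 26x + 8) ÷ lead(D) = 15x² ÷ −3x = −5x. Subtract (−5x)·D = 15x² + 20x. Remainder: 6x + 8.
Step 4: lead(6x + 8) ÷ lead(D) = 6x ÷ −3x = −2. Subtract (−2)·D = 6x + 8. Remainder: 0.

R(x) = 0, so D(x) is a factor of P(x). yes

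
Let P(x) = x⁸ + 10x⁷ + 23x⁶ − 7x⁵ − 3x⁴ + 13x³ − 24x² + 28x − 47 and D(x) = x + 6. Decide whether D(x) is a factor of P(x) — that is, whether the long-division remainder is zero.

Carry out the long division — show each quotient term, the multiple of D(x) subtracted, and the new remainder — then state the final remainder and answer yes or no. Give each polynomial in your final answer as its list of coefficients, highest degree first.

Step 1: lead(x⁸ + 10x⁷ + 23x⁶ − 7x⁵ − 3x⁴ + 13x³ − 24x² + 28x − 47) ÷ lead(D) = x⁸ ÷ x = x⁷. Subtract (x⁷)·D = x⁸ + 6x⁷. Remainder: 4x⁷ + 23x⁶ − 7x⁵ − 3x⁴ + 13x³ − 24x² + 28x − 47.
Step 2: lead(4x⁷ + 23x⁶ − 7x⁵ − 3x⁴ + 13x³ − 24x² + 28x − 47) ÷ lead(D) = 4x⁷ ÷ x = 4x⁶. Subtract (4x⁶)·D = 4x⁷ + 24x⁶. Remainder: −x⁶ − 7x⁵ − 3x⁴ + 13x³ − 24x² + 28x − 47.
Step 3: lead(−x⁶ − 7x⁵ − 3x⁴ + 13x³ − 24x² + 28x − 47) ÷ lead(D) = −x⁶ ÷ x = −x⁵. Subtract (−x⁵)·D = −x⁶ − 6x⁵. Remainder: −x⁵ − 3x⁴ + 13x³ − 24x² + 28x − 47.
Step 4: lead(−x⁵ − 3x⁴ + 13x³ − 24x² + 28x − 47) ÷ lead(D) = −x⁵ ÷ x = −x⁴. Subtract (−x⁴)·D = −x⁵ − 6x⁴. Remainder: 3x⁴ + 13x³ − 24x² + 28x − 47.
Step 5: lead(3x⁴ + 13x³ − 24x² + 28x − 47) ÷ lead(D) = 3x⁴ ÷ x = 3x³. Subtract (3x³)·D = 3x⁴ + 18x³. Remainder: −5x³ − 24x² + 28x − 47.
Step 6: lead(−5x³ − 24x² + 28x − 47) ÷ lead(D) = −5x³ ÷ x = −5x². Subtract (−5x²)·D = −5x³ − 30x². Remainder: 6x² + 28x − 47.
Step 7: lead(6x² + 28x − 47) ÷ lead(D) = 6x² ÷ x = 6x. Subtract (6x)·D = 6x² + 36x. Remainder: −8x − 47.
Step 8: lead(−8x − 47) ÷ lead(D) = −8x ÷ x = −8. Subtract (−8)·D = −8x − 48. Remainder: 1.

R = [1], so D(x) is not a factor of P(x). no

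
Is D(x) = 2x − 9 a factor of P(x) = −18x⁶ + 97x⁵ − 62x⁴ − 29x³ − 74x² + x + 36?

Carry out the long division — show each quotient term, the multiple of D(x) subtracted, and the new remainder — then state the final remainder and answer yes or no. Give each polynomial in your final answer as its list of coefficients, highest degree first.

Step 1: lead(−18x⁶ + 97x⁵ − 62x⁴ − 29x³ − 74x² + x + 36) ÷ lead(D) = −18x⁶ ÷ 2x = −9x⁵. Subtract (−9x⁵)·D = −18x⁶ + 81x⁵. Remainder: 16x⁵ − 62x⁴ − 29x³ − 74x² + x + 36.
Step 2: lead(16x⁵ − 62x⁴ − 29x³ − 74x² + x + 36) ÷ lead(D) = 16x⁵ ÷ 2x = 8x⁴. Subtract (8x⁴)·D = 16x⁵ − 72x⁴. Remainder: 10x⁴ − 29x³ − 74x² + x + 36.
Step 3: lead(10x⁴ − 29x³ − 74x² + x + 36) ÷ lead(D) = 10x⁴ ÷ 2x = 5x³. Subtract (5x³)·D = 10x⁴ − 45x³. Remainder: 16x³ − 74x² + x + 36.
Step 4: lead(16x³ − 74x² + x + 36) ÷ lead(D) = 16x³ ÷ 2x = 8x². Subtract (8x²)·D = 16x³ − 72x². Remainder: −2x² + x + 36.
Step 5: lead(−2x² + x + 36) ÷ lead(D) = −2x² ÷ 2x = −x. Subtract (−x)·D = −2x² + 9x. Remainder: −8x + 36.
Step 6: lead(−8x + 36) ÷ lead(D) = −8x ÷ 2x = −4. Subtract (−4)·D = −8x + 36. Remainder: 0.

R = [0], so D(x) is a factor of P(x). yes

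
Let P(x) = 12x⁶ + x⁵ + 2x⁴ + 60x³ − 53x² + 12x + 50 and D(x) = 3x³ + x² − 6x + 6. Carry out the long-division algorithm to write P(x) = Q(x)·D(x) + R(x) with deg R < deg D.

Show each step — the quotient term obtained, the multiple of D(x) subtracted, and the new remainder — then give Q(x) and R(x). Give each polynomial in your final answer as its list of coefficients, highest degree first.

Q = [4, -1, 9, 7]; R = [8]

Step 1: lead(12x⁶ + x⁵ + 2x⁴ + 60x³ − 53x² + 12x + 50) ÷ lead(D) = 12x⁶ ÷ 3x³ = 4x³. Subtract (4x³)·D = 12x⁶ + 4x⁵ − 24x⁴ + 24x³. Remainder: −3x⁵ + 26x⁴ + 36x³ − 53x² + 12x + 50.
Step 2: lead(−3x⁵ + 26x⁴ + 36x³ − 53x² + 12x + 50) ÷ lead(D) = −3x⁵ ÷ 3x³ = −x². Subtract (−x²)·D = −3x⁵ − x⁴ + 6x³ − 6x². Remainder: 27x⁴ + 30x³ − 47x² + 12x + 50.
Step 3: lead(27x⁴ + 30x³ − 47x² + 12x + 50) ÷ lead(D) = 27x⁴ ÷ 3x³ = 9x. Subtract (9x)·D = 27x⁴ + 9x³ − 54x² + 54x. Remainder: 21x³ + 7x² − 42x + 50.
Step 4: lead(21x³ + 7x² − 42x + 50) ÷ lead(D) = 21x³ ÷ 3x³ = 7. Subtract (7)·D = 21x³ + 7x² − 42x + 42. Remainder: 8.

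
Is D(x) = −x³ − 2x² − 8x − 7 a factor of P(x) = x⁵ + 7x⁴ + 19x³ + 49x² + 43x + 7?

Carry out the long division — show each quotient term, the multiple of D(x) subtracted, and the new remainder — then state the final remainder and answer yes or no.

Step 1: lead(x⁵ + 7x⁴ + 19x³ + 49x² + 43x + 7) ÷ lead(D) = x⁵ ÷ −x³ = −x². Subtract (−x²)·D = x⁵ + 2x⁴ + 8x³ + 7x². Remainder: 5x⁴ + 11x³ + 42x² + 43x + 7.
Step 2: lead(5x⁴ + 11x³ + 42x² + 43x + 7) ÷ lead(D) = 5x⁴ ÷ −x³ = −5x. Subtract (−5x)·D = 5x⁴ + 10x³ + 40x² + 35x. Remainder: x³ + 2x² + 8x + 7.
Step 3: lead(x³ + 2x² + 8x + 7) ÷ lead(D) = x³ ÷ −x³ = −1. Subtract (−1)·D = x³ + 2x² + 8x + 7. Remainder: 0.

R(x) = 0, so D(x) is a factor of P(x). yes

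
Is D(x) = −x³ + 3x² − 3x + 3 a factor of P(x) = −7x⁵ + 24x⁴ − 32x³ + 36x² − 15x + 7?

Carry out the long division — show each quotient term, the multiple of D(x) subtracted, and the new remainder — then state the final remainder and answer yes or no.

Step 1: lead(−7x⁵ + 24x⁴ − 32x³ + 36x² − 15x + 7) ÷ lead(D) = −7x⁵ ÷ −x³ = 7x². Subtract (7x²)·D = −7x⁵ + 21x⁴ − 21x³ + 21x². Remainder: 3x⁴ − 11x³ + 15x² − 15x + 7.
Step 2: lead(3x⁴ − 11x³ + 15x² − 15x + 7) ÷ lead(D) = 3x⁴ ÷ −x³ = −3x. Subtract (−3x)·D = 3x⁴ − 9x³ + 9x² − 9x. Remainder: −2x³ + 6x² − 6x + 7.
Step 3: lead(−2x³ + 6x² − 6x + 7) ÷ lead(D) = −2x³ ÷ −x³ = 2. Subtract (2)·D = −2x³ + 6x² − 6x + 6. Remainder: 1.

R(x) = 1, so D(x) is not a factor of P(x). no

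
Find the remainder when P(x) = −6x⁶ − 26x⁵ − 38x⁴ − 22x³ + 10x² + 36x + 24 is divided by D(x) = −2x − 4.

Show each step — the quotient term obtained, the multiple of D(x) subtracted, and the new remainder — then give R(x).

Step 1: lead(−6x⁶ − 26x⁵ − 38x⁴ − 22x³ + 10x² + 36x + 24) ÷ lead(D) = −6x⁶ ÷ −2x = 3x⁵. Subtract (3x⁵)·D = −6x⁶ − 12x⁵. Remainder: −14x⁵ − 38x⁴ − 22x³ + 10x² + 36x + 24.
Step 2: lead(−14x⁵ − 38x⁴ − 22x³ + 10x² + 36x + 24) ÷ lead(D) = −14x⁵ ÷ −2x = 7x⁴. Subtract (7x⁴)·D = −14x⁵ − 28x⁴. Remainder: −10x⁴ − 22x³ + 10x² + 36x + 24.
Step 3: lead(−10x⁴ − 22x³ + 10x² + 36x + 24) ÷ lead(D) = −10x⁴ ÷ −2x = 5x³. Subtract (5x³)·D = −10x⁴ − 20x³. Remainder: −2x³ + 10x² + 36x + 24.
Step 4: lead(−2x³ + 10x² + 36x + 24) ÷ lead(D) = −2x³ ÷ −2x = x². Subtract (x²)·D = −2x³ − 4x². Remainder: 14x² + 36x + 24.
Step 5: lead(14x² + 36x + 24) ÷ lead(D) = 14x² ÷ −2x = −7x. Subtract (−7x)·D = 14x² + 28x. Remainder: 8x + 24.
Step 6: lead(8x + 24) ÷ lead(D) = 8x ÷ −2x = −4. Subtract (−4)·D = 8x + 16. Remainder: 8.

R(x) = 8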